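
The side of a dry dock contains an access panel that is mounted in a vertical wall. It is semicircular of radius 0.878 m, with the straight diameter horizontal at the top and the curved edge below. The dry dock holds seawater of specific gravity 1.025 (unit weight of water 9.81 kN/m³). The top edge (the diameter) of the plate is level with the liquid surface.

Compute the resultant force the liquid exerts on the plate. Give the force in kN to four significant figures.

F ≈ 4.537 kN

γ = 1.025 × 9.81 = 10.05525 kN/m³.
The centroid of a semicircle lies 4r/(3π) = 0.372635 m from the diameter, here below the top edge, so the centroid depth is h_c = 0.372635 m.
A = πr²/2 = π × 0.878²/2 = 1.2109 m².
Resultant F = γ·h_c·A = 10.05525 × 0.372635 × 1.2109 = 4.53717 kN.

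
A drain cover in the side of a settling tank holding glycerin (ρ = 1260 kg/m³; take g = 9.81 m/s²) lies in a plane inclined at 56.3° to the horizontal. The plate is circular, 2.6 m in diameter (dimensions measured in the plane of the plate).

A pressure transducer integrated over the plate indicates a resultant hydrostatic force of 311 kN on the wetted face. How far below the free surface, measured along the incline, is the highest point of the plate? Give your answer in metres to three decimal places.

y_top ≈ 4.396 m

γ = ρg = 1260 × 9.81 / 1000 = 12.3606 kN/m³.
A = π(1.3)² = 5.30929 m².
From F = γ·h_c·A, the centroid depth is h_c = 311/(12.3606 × 5.30929) = 4.73897 m.
Let θ = 56.3° be the plate's angle to the horizontal; measure y along the incline from where the plane meets the free surface. Vertical depth h = y·sinθ with sinθ = 0.831954.
Along the incline, y_c = h_c/sinθ = 4.73897/0.831954 = 5.69619 m.
The centroid is at the centre, 1.3 m below the top of the plate, so the highest point sits at y_top = 5.69619 − 1.3 = 4.39619 m along the incline.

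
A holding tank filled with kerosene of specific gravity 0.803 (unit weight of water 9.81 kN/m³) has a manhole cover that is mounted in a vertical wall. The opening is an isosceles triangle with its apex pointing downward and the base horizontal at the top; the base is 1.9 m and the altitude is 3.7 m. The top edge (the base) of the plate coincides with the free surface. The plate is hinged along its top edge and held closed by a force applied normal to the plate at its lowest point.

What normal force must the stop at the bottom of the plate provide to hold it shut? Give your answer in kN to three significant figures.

P ≈ 17.1 kN

γ = 0.803 × 9.81 = 7.87743 kN/m³.
With the apex down, the centroid sits h/3 = 3.7/3 = 1.23333 m below the base (the top edge), so the centroid depth is h_c = 1.23333 m.
A = ½ × 1.9 × 3.7 = 3.515 m².
Resultant F = γ·h_c·A = 7.87743 × 1.23333 × 3.515 = 34.1499 kN.
I_c = b·h³/36 = 1.9 × 3.7³/36 = 2.67335 m⁴.
Centre of pressure: y_p = y_c + I_c/(y_c·A) = 1.23333 + 2.67335/(1.23333 × 3.515) = 1.23333 + 0.616668 = 1.85 m along the plane.
The resultant acts 1.23333 + 0.616668 = 1.85 m (along the plate) below the hinge at the top edge, so the moment about the hinge is M = F × 1.85 = 34.1499 × 1.85 = 63.1773 kN·m.
A normal force at the bottom, 3.7 m from the hinge, must supply this moment: P = 63.1773/3.7 = 17.0749 kN.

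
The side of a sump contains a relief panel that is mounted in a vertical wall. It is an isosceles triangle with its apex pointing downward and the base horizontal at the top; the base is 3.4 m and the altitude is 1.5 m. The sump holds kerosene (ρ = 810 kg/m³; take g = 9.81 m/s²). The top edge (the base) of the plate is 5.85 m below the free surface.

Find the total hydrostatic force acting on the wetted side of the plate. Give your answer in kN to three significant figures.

F ≈ 129 kN

γ = ρg = 810 × 9.81 / 1000 = 7.9461 kN/m³.
With the apex down, the centroid sits h/3 = 1.5/3 = 0.5 m below the base (the top edge), so the centroid depth is h_c = 5.85 + 0.5 = 6.35 m.
A = ½ × 3.4 × 1.5 = 2.55 m².
Resultant F = γ·h_c·A = 7.9461 × 6.35 × 2.55 = 128.667 kN.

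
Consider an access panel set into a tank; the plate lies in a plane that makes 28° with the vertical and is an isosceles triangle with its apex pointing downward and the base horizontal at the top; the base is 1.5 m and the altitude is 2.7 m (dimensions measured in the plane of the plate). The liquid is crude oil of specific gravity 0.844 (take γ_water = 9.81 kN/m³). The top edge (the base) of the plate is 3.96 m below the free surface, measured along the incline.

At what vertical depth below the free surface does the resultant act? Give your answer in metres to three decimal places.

h_p = 4.365 m

γ = 0.844 × 9.81 = 8.27964 kN/m³.
The plate makes 28° with the vertical, i.e. θ = 90° − 28° = 62° to the horizontal. Measuring y along the incline from the free-surface line, vertical depth h = y·sinθ with sinθ = 0.882948.
With the apex down, the centroid sits h/3 = 2.7/3 = 0.9 m below the base (the top edge), so y_c = 3.96 + 0.9 = 4.86 m and h_c = 4.86 × 0.882948 = 4.29113 m.
A = ½ × 1.5 × 2.7 = 2.025 m².
Resultant F = γ·h_c·A = 8.27964 × 4.29113 × 2.025 = 71.9462 kN.
I_c = b·h³/36 = 1.5 × 2.7³/36 = 0.820125 m⁴.
Centre of pressure: y_p = y_c + I_c/(y_c·A) = 4.86 + 0.820125/(4.86 × 2.025) = 4.86 + 0.0833333 = 4.94333 m along the plane.
Vertically, h_p = y_p·sinθ = 4.94333 × 0.882948 = 4.3647 m.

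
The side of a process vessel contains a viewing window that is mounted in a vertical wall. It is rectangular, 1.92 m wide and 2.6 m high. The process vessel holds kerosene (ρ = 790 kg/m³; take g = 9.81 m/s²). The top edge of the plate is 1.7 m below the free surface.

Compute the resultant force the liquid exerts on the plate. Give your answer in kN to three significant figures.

F ≈ 116 kN

γ = ρg = 790 × 9.81 / 1000 = 7.7499 kN/m³.
The centroid lies 2.6/2 = 1.3 m below the top edge, so the centroid depth is h_c = 1.7 + 1.3 = 3 m.
A = 1.92 × 2.6 = 4.992 m².
Resultant F = γ·h_c·A = 7.7499 × 3 × 4.992 = 116.063 kN.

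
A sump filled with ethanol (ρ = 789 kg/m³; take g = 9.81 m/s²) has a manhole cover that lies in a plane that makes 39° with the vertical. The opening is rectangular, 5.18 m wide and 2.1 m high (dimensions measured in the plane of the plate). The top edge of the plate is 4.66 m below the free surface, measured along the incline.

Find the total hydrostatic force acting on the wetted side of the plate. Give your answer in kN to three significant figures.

F ≈ 374 kN

γ = ρg = 789 × 9.81 / 1000 = 7.74009 kN/m³.
The plate makes 39° with the vertical, i.e. θ = 90° − 39° = 51° to the horizontal. Measuring y along the incline from the free-surface line, vertical depth h = y·sinθ with sinθ = 0.777146.
The centroid lies 2.1/2 = 1.05 m below the top edge, so y_c = 4.66 + 1.05 = 5.71 m and h_c = 5.71 × 0.777146 = 4.4375 m.
A = 5.18 × 2.1 = 10.878 m².
Resultant F = γ·h_c·A = 7.74009 × 4.4375 × 10.878 = 373.623 kN.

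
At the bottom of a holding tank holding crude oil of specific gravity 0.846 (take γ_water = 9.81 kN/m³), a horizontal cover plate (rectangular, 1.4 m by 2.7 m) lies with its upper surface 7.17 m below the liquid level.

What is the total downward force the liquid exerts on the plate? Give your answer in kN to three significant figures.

γ = 0.846 × 9.81 = 8.29926 kN/m³.
The plate is horizontal, so pressure is uniform at p = γ·h = 8.29926 × 7.17 = 59.5057 kN/m².
A = 1.4 × 2.7 = 3.78 m².
F = p·A = 59.5057 × 3.78 = 224.932 kN.

F ≈ 225 kN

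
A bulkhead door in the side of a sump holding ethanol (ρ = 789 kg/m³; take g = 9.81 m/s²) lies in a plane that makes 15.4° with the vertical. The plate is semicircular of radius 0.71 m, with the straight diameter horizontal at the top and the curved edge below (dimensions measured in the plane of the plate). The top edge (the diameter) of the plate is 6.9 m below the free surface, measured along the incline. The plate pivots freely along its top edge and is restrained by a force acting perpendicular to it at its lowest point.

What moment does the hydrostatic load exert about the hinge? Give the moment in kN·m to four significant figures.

γ = ρg = 789 × 9.81 / 1000 = 7.74009 kN/m³.
The plate makes 15.4° with the vertical, i.e. θ = 90° − 15.4° = 74.6° to the horizontal. Measuring y along the incline from the free-surface line, vertical depth h = y·sinθ with sinθ = 0.964095.
The centroid of a semicircle lies 4r/(3π) = 0.301333 m from the diameter, here below the top edge, so y_c = 6.9 + 0.301333 = 7.20133 m and h_c = 7.20133 × 0.964095 = 6.94277 m.
A = πr²/2 = π × 0.71²/2 = 0.791838 m².
Resultant F = γ·h_c·A = 7.74009 × 6.94277 × 0.791838 = 42.5515 kN.
I_c = (π/8 − 8/(9π))·r⁴ = 0.109757 × 0.71⁴ = 0.0278911 m⁴.
Centre of pressure: y_p = y_c + I_c/(y_c·A) = 7.20133 + 0.0278911/(7.20133 × 0.791838) = 7.20133 + 0.00489121 = 7.20622 m along the plane.
The resultant acts 0.301333 + 0.00489121 = 0.306224 m (along the plate) below the hinge at the top edge, so the moment about the hinge is M = F × 0.306224 = 42.5515 × 0.306224 = 13.0303 kN·m.

M ≈ 13.03 kN·m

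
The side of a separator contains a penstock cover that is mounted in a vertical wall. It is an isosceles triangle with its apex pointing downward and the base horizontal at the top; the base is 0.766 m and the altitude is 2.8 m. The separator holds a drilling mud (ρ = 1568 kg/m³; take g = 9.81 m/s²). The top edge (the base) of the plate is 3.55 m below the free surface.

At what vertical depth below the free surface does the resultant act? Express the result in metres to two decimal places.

γ = ρg = 1568 × 9.81 / 1000 = 15.38208 kN/m³.
With the apex down, the centroid sits h/3 = 2.8/3 = 0.933333 m below the base (the top edge), so the centroid depth is h_c = 3.55 + 0.933333 = 4.48333 m.
A = ½ × 0.766 × 2.8 = 1.0724 m².
Resultant F = γ·h_c·A = 15.38208 × 4.48333 × 1.0724 = 73.9559 kN.
I_c = b·h³/36 = 0.766 × 2.8³/36 = 0.46709 m⁴.
Centre of pressure: y_p = y_c + I_c/(y_c·A) = 4.48333 + 0.46709/(4.48333 × 1.0724) = 4.48333 + 0.0971501 = 4.58048 m along the plane.

h_p = 4.58 m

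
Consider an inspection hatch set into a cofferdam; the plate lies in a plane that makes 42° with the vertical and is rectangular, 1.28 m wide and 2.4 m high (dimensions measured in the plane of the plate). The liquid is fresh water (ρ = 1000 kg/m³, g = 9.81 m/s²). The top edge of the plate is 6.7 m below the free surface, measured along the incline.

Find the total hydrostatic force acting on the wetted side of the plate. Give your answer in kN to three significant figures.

γ = ρg = 1000 × 9.81 = 9810 N/m³ = 9.81 kN/m³.
The plate makes 42° with the vertical, i.e. θ = 90° − 42° = 48° to the horizontal. Measuring y along the incline from the free-surface line, vertical depth h = y·sinθ with sinθ = 0.743145.
The centroid lies 2.4/2 = 1.2 m below the top edge, so y_c = 6.7 + 1.2 = 7.9 m and h_c = 7.9 × 0.743145 = 5.87085 m.
A = 1.28 × 2.4 = 3.072 m².
Resultant F = γ·h_c·A = 9.81 × 5.87085 × 3.072 = 176.926 kN.

F ≈ 177 kN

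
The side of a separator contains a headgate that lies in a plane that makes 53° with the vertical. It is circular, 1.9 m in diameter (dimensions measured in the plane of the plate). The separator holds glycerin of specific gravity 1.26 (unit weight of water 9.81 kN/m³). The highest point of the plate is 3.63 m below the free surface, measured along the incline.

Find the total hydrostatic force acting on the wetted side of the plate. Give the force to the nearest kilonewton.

F ≈ 97 kN

γ = 1.26 × 9.81 = 12.3606 kN/m³.
The plate makes 53° with the vertical, i.e. θ = 90° − 53° = 37° to the horizontal. Measuring y along the incline from the free-surface line, vertical depth h = y·sinθ with sinθ = 0.601815.
The centroid is at the centre, 0.95 m below the top of the plate, so y_c = 3.63 + 0.95 = 4.58 m and h_c = 4.58 × 0.601815 = 2.75631 m.
A = π(0.95)² = 2.83529 m².
Resultant F = γ·h_c·A = 12.3606 × 2.75631 × 2.83529 = 96.5973 kN.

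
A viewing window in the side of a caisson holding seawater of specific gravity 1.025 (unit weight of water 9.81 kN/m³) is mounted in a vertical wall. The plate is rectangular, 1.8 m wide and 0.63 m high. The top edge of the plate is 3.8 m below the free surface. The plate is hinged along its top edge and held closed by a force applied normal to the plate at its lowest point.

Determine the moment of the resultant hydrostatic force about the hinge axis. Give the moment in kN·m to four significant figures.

M ≈ 15.16 kN·m

γ = 1.025 × 9.81 = 10.05525 kN/m³.
The centroid lies 0.63/2 = 0.315 m below the top edge, so the centroid depth is h_c = 3.8 + 0.315 = 4.115 m.
A = 1.8 × 0.63 = 1.134 m².
Resultant F = γ·h_c·A = 10.05525 × 4.115 × 1.134 = 46.9219 kN.
I_c = b·h³/12 = 1.8 × 0.63³/12 = 0.0375071 m⁴.
Centre of pressure: y_p = y_c + I_c/(y_c·A) = 4.115 + 0.0375071/(4.115 × 1.134) = 4.115 + 0.00803768 = 4.12304 m along the plane.
The resultant acts 0.315 + 0.00803768 = 0.323038 m (along the plate) below the hinge at the top edge, so the moment about the hinge is M = F × 0.323038 = 46.9219 × 0.323038 = 15.1576 kN·m.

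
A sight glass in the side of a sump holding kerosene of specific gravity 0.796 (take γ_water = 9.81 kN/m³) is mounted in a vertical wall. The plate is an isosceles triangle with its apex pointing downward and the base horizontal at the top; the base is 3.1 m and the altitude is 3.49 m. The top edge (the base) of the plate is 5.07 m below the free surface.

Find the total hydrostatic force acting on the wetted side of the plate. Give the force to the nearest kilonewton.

F ≈ 263 kN

γ = 0.796 × 9.81 = 7.80876 kN/m³.
With the apex down, the centroid sits h/3 = 3.49/3 = 1.16333 m below the base (the top edge), so the centroid depth is h_c = 5.07 + 1.16333 = 6.23333 m.
A = ½ × 3.1 × 3.49 = 5.4095 m².
Resultant F = γ·h_c·A = 7.80876 × 6.23333 × 5.4095 = 263.305 kN.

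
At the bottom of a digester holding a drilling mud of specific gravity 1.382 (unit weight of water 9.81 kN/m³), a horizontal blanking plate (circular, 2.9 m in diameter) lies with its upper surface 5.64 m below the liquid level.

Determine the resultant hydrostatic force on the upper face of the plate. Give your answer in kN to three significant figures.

γ = 1.382 × 9.81 = 13.55742 kN/m³.
The plate is horizontal, so pressure is uniform at p = γ·h = 13.55742 × 5.64 = 76.4638 kN/m².
A = π(1.45)² = 6.6052 m².
F = p·A = 76.4638 × 6.6052 = 505.059 kN.

F ≈ 505 kN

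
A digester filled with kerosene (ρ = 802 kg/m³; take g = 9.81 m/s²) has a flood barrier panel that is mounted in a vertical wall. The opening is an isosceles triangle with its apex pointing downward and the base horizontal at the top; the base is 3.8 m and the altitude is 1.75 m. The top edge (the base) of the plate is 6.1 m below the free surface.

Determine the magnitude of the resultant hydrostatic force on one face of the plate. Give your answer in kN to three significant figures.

γ = ρg = 802 × 9.81 / 1000 = 7.86762 kN/m³.
With the apex down, the centroid sits h/3 = 1.75/3 = 0.583333 m below the base (the top edge), so the centroid depth is h_c = 6.1 + 0.583333 = 6.68333 m.
A = ½ × 3.8 × 1.75 = 3.325 m².
Resultant F = γ·h_c·A = 7.86762 × 6.68333 × 3.325 = 174.835 kN.

F ≈ 175 kN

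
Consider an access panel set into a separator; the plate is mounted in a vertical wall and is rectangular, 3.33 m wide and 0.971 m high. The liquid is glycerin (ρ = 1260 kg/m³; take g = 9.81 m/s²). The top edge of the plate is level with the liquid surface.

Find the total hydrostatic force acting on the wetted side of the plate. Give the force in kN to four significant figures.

γ = ρg = 1260 × 9.81 / 1000 = 12.3606 kN/m³.
The centroid lies 0.971/2 = 0.4855 m below the top edge, so the centroid depth is h_c = 0.4855 m.
A = 3.33 × 0.971 = 3.23343 m².
Resultant F = γ·h_c·A = 12.3606 × 0.4855 × 3.23343 = 19.404 kN.

F ≈ 19.40 kN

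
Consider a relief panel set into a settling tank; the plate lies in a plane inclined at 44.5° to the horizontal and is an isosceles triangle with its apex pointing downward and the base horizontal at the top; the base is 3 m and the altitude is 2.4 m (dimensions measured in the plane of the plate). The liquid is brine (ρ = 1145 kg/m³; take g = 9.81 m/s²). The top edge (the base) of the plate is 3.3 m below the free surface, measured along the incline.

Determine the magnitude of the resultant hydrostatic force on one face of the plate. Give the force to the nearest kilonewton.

F ≈ 116 kN

γ = ρg = 1145 × 9.81 / 1000 = 11.23245 kN/m³.
Let θ = 44.5° be the plate's angle to the horizontal; measure y along the incline from where the plane meets the free surface. Vertical depth h = y·sinθ with sinθ = 0.700909.
With the apex down, the centroid sits h/3 = 2.4/3 = 0.8 m below the base (the top edge), so y_c = 3.3 + 0.8 = 4.1 m and h_c = 4.1 × 0.700909 = 2.87373 m.
A = ½ × 3 × 2.4 = 3.6 m².
Resultant F = γ·h_c·A = 11.23245 × 2.87373 × 3.6 = 116.205 kN.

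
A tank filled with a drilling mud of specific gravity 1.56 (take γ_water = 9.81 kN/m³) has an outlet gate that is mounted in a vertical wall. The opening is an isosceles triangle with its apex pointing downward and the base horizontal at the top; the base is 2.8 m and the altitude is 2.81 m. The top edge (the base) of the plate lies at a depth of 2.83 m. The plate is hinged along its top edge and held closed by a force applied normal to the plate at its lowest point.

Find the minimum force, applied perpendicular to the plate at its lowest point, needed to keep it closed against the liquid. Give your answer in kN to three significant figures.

P ≈ 85.0 kN

γ = 1.56 × 9.81 = 15.3036 kN/m³.
With the apex down, the centroid sits h/3 = 2.81/3 = 0.936667 m below the base (the top edge), so the centroid depth is h_c = 2.83 + 0.936667 = 3.76667 m.
A = ½ × 2.8 × 2.81 = 3.934 m².
Resultant F = γ·h_c·A = 15.3036 × 3.76667 × 3.934 = 226.77 kN.
I_c = b·h³/36 = 2.8 × 2.81³/36 = 1.72574 m⁴.
Centre of pressure: y_p = y_c + I_c/(y_c·A) = 3.76667 + 1.72574/(3.76667 × 3.934) = 3.76667 + 0.116462 = 3.88313 m along the plane.
The resultant acts 0.936667 + 0.116462 = 1.05313 m (along the plate) below the hinge at the top edge, so the moment about the hinge is M = F × 1.05313 = 226.77 × 1.05313 = 238.818 kN·m.
A normal force at the bottom, 2.81 m from the hinge, must supply this moment: P = 238.818/2.81 = 84.9886 kN.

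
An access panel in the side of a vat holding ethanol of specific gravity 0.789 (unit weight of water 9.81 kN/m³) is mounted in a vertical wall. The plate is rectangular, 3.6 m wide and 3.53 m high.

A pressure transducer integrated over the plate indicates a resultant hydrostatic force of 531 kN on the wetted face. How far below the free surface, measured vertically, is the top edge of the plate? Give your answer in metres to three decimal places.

γ = 0.789 × 9.81 = 7.74009 kN/m³.
A = 3.6 × 3.53 = 12.708 m².
From F = γ·h_c·A, the centroid depth is h_c = 531/(7.74009 × 12.708) = 5.39848 m.
The centroid lies 3.53/2 = 1.765 m below the top edge, so the top edge sits at h_top = 5.39848 − 1.765 = 3.63348 m below the surface.

d_top ≈ 3.633 m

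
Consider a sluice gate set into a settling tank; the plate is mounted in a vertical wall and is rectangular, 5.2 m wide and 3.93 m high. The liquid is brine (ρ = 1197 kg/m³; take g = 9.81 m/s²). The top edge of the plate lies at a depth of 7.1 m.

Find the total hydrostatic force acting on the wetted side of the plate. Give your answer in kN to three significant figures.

F ≈ 2180 kN

γ = ρg = 1197 × 9.81 / 1000 = 11.74257 kN/m³.
The centroid lies 3.93/2 = 1.965 m below the top edge, so the centroid depth is h_c = 7.1 + 1.965 = 9.065 m.
A = 5.2 × 3.93 = 20.436 m².
Resultant F = γ·h_c·A = 11.74257 × 9.065 × 20.436 = 2175.34 kN.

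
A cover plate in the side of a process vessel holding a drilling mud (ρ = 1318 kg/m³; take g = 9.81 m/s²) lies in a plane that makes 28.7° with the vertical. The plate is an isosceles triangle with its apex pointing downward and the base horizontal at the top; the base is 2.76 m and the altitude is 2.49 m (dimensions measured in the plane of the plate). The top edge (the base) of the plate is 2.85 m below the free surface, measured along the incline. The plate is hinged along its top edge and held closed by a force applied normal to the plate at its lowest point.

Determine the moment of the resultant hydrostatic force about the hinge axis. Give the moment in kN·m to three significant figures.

γ = ρg = 1318 × 9.81 / 1000 = 12.92958 kN/m³.
The plate makes 28.7° with the vertical, i.e. θ = 90° − 28.7° = 61.3° to the horizontal. Measuring y along the incline from the free-surface line, vertical depth h = y·sinθ with sinθ = 0.877146.
With the apex down, the centroid sits h/3 = 2.49/3 = 0.83 m below the base (the top edge), so y_c = 2.85 + 0.83 = 3.68 m and h_c = 3.68 × 0.877146 = 3.2279 m.
A = ½ × 2.76 × 2.49 = 3.4362 m².
Resultant F = γ·h_c·A = 12.92958 × 3.2279 × 3.4362 = 143.411 kN.
I_c = b·h³/36 = 2.76 × 2.49³/36 = 1.1836 m⁴.
Centre of pressure: y_p = y_c + I_c/(y_c·A) = 3.68 + 1.1836/(3.68 × 3.4362) = 3.68 + 0.0936006 = 3.7736 m along the plane.
The resultant acts 0.83 + 0.0936006 = 0.923601 m (along the plate) below the hinge at the top edge, so the moment about the hinge is M = F × 0.923601 = 143.411 × 0.923601 = 132.455 kN·m.

M ≈ 132 kN·m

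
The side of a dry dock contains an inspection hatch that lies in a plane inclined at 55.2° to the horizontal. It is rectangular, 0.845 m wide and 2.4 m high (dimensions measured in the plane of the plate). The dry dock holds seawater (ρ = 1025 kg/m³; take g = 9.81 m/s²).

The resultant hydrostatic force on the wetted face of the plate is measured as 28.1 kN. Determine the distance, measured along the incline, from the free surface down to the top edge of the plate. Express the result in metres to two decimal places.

y_top ≈ 0.48 m

γ = ρg = 1025 × 9.81 / 1000 = 10.05525 kN/m³.
A = 0.845 × 2.4 = 2.028 m².
From F = γ·h_c·A, the centroid depth is h_c = 28.1/(10.05525 × 2.028) = 1.37799 m.
Let θ = 55.2° be the plate's angle to the horizontal; measure y along the incline from where the plane meets the free surface. Vertical depth h = y·sinθ with sinθ = 0.821149.
Along the incline, y_c = h_c/sinθ = 1.37799/0.821149 = 1.67812 m.
The centroid lies 2.4/2 = 1.2 m below the top edge, so the top edge sits at y_top = 1.67812 − 1.2 = 0.47812 m along the incline.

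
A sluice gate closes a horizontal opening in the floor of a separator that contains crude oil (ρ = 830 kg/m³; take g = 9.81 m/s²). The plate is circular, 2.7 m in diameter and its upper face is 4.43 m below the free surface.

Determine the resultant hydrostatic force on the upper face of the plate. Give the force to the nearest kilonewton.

F ≈ 207 kN

γ = ρg = 830 × 9.81 / 1000 = 8.1423 kN/m³.
The plate is horizontal, so pressure is uniform at p = γ·h = 8.1423 × 4.43 = 36.0704 kN/m².
A = π(1.35)² = 5.72555 m².
F = p·A = 36.0704 × 5.72555 = 206.523 kN.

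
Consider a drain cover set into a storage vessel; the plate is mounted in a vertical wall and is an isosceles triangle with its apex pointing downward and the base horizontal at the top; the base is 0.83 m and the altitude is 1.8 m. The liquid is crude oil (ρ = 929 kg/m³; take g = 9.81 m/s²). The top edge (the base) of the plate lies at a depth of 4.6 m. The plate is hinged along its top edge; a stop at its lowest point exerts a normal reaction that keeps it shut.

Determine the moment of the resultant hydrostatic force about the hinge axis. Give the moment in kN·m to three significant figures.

γ = ρg = 929 × 9.81 / 1000 = 9.11349 kN/m³.
With the apex down, the centroid sits h/3 = 1.8/3 = 0.6 m below the base (the top edge), so the centroid depth is h_c = 4.6 + 0.6 = 5.2 m.
A = ½ × 0.83 × 1.8 = 0.747 m².
Resultant F = γ·h_c·A = 9.11349 × 5.2 × 0.747 = 35.4004 kN.
I_c = b·h³/36 = 0.83 × 1.8³/36 = 0.13446 m⁴.
Centre of pressure: y_p = y_c + I_c/(y_c·A) = 5.2 + 0.13446/(5.2 × 0.747) = 5.2 + 0.0346154 = 5.23462 m along the plane.
The resultant acts 0.6 + 0.0346154 = 0.634615 m (along the plate) below the hinge at the top edge, so the moment about the hinge is M = F × 0.634615 = 35.4004 × 0.634615 = 22.4656 kN·m.

M ≈ 22.5 kN·m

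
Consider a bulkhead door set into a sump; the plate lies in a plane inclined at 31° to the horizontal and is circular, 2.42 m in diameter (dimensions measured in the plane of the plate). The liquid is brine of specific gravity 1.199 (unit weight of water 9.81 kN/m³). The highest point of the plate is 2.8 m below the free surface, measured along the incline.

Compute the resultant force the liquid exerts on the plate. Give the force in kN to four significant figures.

F ≈ 111.7 kN

γ = 1.199 × 9.81 = 11.76219 kN/m³.
Let θ = 31° be the plate's angle to the horizontal; measure y along the incline from where the plane meets the free surface. Vertical depth h = y·sinθ with sinθ = 0.515038.
The centroid is at the centre, 1.21 m below the top of the plate, so y_c = 2.8 + 1.21 = 4.01 m and h_c = 4.01 × 0.515038 = 2.0653 m.
A = π(1.21)² = 4.59961 m².
Resultant F = γ·h_c·A = 11.76219 × 2.0653 × 4.59961 = 111.736 kN.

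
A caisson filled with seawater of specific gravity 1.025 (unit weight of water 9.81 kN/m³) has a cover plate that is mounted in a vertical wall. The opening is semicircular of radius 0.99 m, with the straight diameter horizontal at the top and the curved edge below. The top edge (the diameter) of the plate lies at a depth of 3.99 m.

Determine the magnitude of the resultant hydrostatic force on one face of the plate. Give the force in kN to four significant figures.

F ≈ 68.27 kN

γ = 1.025 × 9.81 = 10.05525 kN/m³.
The centroid of a semicircle lies 4r/(3π) = 0.420169 m from the diameter, here below the top edge, so the centroid depth is h_c = 3.99 + 0.420169 = 4.41017 m.
A = πr²/2 = π × 0.99²/2 = 1.53954 m².
Resultant F = γ·h_c·A = 10.05525 × 4.41017 × 1.53954 = 68.2715 kN.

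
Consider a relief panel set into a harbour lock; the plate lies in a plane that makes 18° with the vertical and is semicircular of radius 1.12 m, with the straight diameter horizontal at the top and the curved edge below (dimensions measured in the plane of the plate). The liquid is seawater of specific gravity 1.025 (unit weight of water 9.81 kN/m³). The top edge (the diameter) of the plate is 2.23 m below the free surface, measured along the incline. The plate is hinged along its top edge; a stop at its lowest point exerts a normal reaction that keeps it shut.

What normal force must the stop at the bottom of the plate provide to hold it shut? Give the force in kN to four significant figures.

γ = 1.025 × 9.81 = 10.05525 kN/m³.
The plate makes 18° with the vertical, i.e. θ = 90° − 18° = 72° to the horizontal. Measuring y along the incline from the free-surface line, vertical depth h = y·sinθ with sinθ = 0.951057.
The centroid of a semicircle lies 4r/(3π) = 0.475343 m from the diameter, here below the top edge, so y_c = 2.23 + 0.475343 = 2.70534 m and h_c = 2.70534 × 0.951057 = 2.57293 m.
A = πr²/2 = π × 1.12²/2 = 1.97041 m².
Resultant F = γ·h_c·A = 10.05525 × 2.57293 × 1.97041 = 50.9774 kN.
I_c = (π/8 − 8/(9π))·r⁴ = 0.109757 × 1.12⁴ = 0.172705 m⁴.
Centre of pressure: y_p = y_c + I_c/(y_c·A) = 2.70534 + 0.172705/(2.70534 × 1.97041) = 2.70534 + 0.0323986 = 2.73774 m along the plane.
The resultant acts 0.475343 + 0.0323986 = 0.507742 m (along the plate) below the hinge at the top edge, so the moment about the hinge is M = F × 0.507742 = 50.9774 × 0.507742 = 25.8834 kN·m.
A normal force at the bottom, 1.12 m from the hinge, must supply this moment: P = 25.8834/1.12 = 23.1102 kN.

P ≈ 23.11 kN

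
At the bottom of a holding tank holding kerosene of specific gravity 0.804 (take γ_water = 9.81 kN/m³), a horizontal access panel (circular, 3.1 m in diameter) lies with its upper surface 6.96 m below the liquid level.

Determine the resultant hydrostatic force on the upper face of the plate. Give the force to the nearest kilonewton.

F ≈ 414 kN

γ = 0.804 × 9.81 = 7.88724 kN/m³.
The plate is horizontal, so pressure is uniform at p = γ·h = 7.88724 × 6.96 = 54.8952 kN/m².
A = π(1.55)² = 7.54768 m².
F = p·A = 54.8952 × 7.54768 = 414.331 kN.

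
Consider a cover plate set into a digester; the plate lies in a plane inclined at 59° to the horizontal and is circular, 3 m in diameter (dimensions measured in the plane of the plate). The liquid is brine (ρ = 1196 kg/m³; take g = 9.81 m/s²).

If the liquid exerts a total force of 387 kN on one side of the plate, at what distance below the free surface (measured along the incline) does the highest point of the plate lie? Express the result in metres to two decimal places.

γ = ρg = 1196 × 9.81 / 1000 = 11.73276 kN/m³.
A = π(1.5)² = 7.06858 m².
From F = γ·h_c·A, the centroid depth is h_c = 387/(11.73276 × 7.06858) = 4.66636 m.
Let θ = 59° be the plate's angle to the horizontal; measure y along the incline from where the plane meets the free surface. Vertical depth h = y·sinθ with sinθ = 0.857167.
Along the incline, y_c = h_c/sinθ = 4.66636/0.857167 = 5.44393 m.
The centroid is at the centre, 1.5 m below the top of the plate, so the highest point sits at y_top = 5.44393 − 1.5 = 3.94393 m along the incline.

y_top ≈ 3.94 m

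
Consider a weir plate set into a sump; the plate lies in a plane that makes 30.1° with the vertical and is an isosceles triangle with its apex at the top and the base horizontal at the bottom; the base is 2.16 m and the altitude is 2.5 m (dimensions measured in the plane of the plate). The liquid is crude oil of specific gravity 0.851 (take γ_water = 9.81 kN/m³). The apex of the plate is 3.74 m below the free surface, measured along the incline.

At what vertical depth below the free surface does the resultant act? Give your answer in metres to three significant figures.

h_p = 4.73 m

γ = 0.851 × 9.81 = 8.34831 kN/m³.
The plate makes 30.1° with the vertical, i.e. θ = 90° − 30.1° = 59.9° to the horizontal. Measuring y along the incline from the free-surface line, vertical depth h = y·sinθ with sinθ = 0.865151.
With the apex up, the centroid sits 2h/3 = 2 × 2.5/3 = 1.66667 m below the apex, so y_c = 3.74 + 1.66667 = 5.40667 m and h_c = 5.40667 × 0.865151 = 4.67759 m.
A = ½ × 2.16 × 2.5 = 2.7 m².
Resultant F = γ·h_c·A = 8.34831 × 4.67759 × 2.7 = 105.435 kN.
I_c = b·h³/36 = 2.16 × 2.5³/36 = 0.9375 m⁴.
Centre of pressure: y_p = y_c + I_c/(y_c·A) = 5.40667 + 0.9375/(5.40667 × 2.7) = 5.40667 + 0.0642211 = 5.47089 m along the plane.
Vertically, h_p = y_p·sinθ = 5.47089 × 0.865151 = 4.73315 m.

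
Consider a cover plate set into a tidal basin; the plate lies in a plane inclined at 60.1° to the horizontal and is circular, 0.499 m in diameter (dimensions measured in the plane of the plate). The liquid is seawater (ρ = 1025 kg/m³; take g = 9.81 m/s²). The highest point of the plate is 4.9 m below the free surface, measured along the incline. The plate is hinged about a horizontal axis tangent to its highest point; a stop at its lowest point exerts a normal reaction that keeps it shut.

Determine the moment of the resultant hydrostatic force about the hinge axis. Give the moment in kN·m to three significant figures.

M ≈ 2.22 kN·m

γ = ρg = 1025 × 9.81 / 1000 = 10.05525 kN/m³.
Let θ = 60.1° be the plate's angle to the horizontal; measure y along the incline from where the plane meets the free surface. Vertical depth h = y·sinθ with sinθ = 0.866897.
The centroid is at the centre, 0.2495 m below the top of the plate, so y_c = 4.9 + 0.2495 = 5.1495 m and h_c = 5.1495 × 0.866897 = 4.46409 m.
A = π(0.2495)² = 0.195565 m².
Resultant F = γ·h_c·A = 10.05525 × 4.46409 × 0.195565 = 8.77843 kN.
I_c = πr⁴/4 = π × 0.2495⁴/4 = 0.00304349 m⁴.
Centre of pressure: y_p = y_c + I_c/(y_c·A) = 5.1495 + 0.00304349/(5.1495 × 0.195565) = 5.1495 + 0.00302215 = 5.15252 m along the plane.
The resultant acts 0.2495 + 0.00302215 = 0.252522 m (along the plate) below the hinge at the top edge, so the moment about the hinge is M = F × 0.252522 = 8.77843 × 0.252522 = 2.21675 kN·m.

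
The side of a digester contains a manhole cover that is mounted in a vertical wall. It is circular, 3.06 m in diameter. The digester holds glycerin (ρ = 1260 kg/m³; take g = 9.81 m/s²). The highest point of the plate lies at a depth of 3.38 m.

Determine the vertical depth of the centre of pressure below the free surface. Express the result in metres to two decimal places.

γ = ρg = 1260 × 9.81 / 1000 = 12.3606 kN/m³.
The centroid is at the centre, 1.53 m below the top of the plate, so the centroid depth is h_c = 3.38 + 1.53 = 4.91 m.
A = π(1.53)² = 7.35415 m².
Resultant F = γ·h_c·A = 12.3606 × 4.91 × 7.35415 = 446.327 kN.
I_c = πr⁴/4 = π × 1.53⁴/4 = 4.30383 m⁴.
Centre of pressure: y_p = y_c + I_c/(y_c·A) = 4.91 + 4.30383/(4.91 × 7.35415) = 4.91 + 0.11919 = 5.02919 m along the plane.

h_p = 5.03 m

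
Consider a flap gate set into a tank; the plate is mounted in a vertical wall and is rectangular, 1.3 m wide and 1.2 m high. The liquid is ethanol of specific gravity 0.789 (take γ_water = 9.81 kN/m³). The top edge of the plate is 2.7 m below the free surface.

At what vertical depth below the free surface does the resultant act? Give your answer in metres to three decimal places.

γ = 0.789 × 9.81 = 7.74009 kN/m³.
The centroid lies 1.2/2 = 0.6 m below the top edge, so the centroid depth is h_c = 2.7 + 0.6 = 3.3 m.
A = 1.3 × 1.2 = 1.56 m².
Resultant F = γ·h_c·A = 7.74009 × 3.3 × 1.56 = 39.846 kN.
I_c = b·h³/12 = 1.3 × 1.2³/12 = 0.1872 m⁴.
Centre of pressure: y_p = y_c + I_c/(y_c·A) = 3.3 + 0.1872/(3.3 × 1.56) = 3.3 + 0.0363636 = 3.33636 m along the plane.

h_p = 3.336 m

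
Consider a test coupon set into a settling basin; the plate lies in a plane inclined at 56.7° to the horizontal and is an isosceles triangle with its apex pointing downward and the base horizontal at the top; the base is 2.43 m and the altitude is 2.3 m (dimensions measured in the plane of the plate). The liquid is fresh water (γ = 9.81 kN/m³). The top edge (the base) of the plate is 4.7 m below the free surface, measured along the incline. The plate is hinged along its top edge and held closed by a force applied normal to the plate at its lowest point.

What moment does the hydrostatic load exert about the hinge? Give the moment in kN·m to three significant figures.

M ≈ 103 kN·m

γ = 9.81 kN/m³.
Let θ = 56.7° be the plate's angle to the horizontal; measure y along the incline from where the plane meets the free surface. Vertical depth h = y·sinθ with sinθ = 0.835807.
With the apex down, the centroid sits h/3 = 2.3/3 = 0.766667 m below the base (the top edge), so y_c = 4.7 + 0.766667 = 5.46667 m and h_c = 5.46667 × 0.835807 = 4.56908 m.
A = ½ × 2.43 × 2.3 = 2.7945 m².
Resultant F = γ·h_c·A = 9.81 × 4.56908 × 2.7945 = 125.257 kN.
I_c = b·h³/36 = 2.43 × 2.3³/36 = 0.821272 m⁴.
Centre of pressure: y_p = y_c + I_c/(y_c·A) = 5.46667 + 0.821272/(5.46667 × 2.7945) = 5.46667 + 0.0537601 = 5.52043 m along the plane.
The resultant acts 0.766667 + 0.0537601 = 0.820427 m (along the plate) below the hinge at the top edge, so the moment about the hinge is M = F × 0.820427 = 125.257 × 0.820427 = 102.764 kN·m.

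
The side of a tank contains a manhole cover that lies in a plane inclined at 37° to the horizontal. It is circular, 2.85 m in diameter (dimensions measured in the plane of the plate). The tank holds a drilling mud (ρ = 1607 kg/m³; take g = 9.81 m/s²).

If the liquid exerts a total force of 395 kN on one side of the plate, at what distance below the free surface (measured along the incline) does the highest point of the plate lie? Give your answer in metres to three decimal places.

y_top ≈ 5.101 m

γ = ρg = 1607 × 9.81 / 1000 = 15.76467 kN/m³.
A = π(1.425)² = 6.3794 m².
From F = γ·h_c·A, the centroid depth is h_c = 395/(15.76467 × 6.3794) = 3.92765 m.
Let θ = 37° be the plate's angle to the horizontal; measure y along the incline from where the plane meets the free surface. Vertical depth h = y·sinθ with sinθ = 0.601815.
Along the incline, y_c = h_c/sinθ = 3.92765/0.601815 = 6.52634 m.
The centroid is at the centre, 1.425 m below the top of the plate, so the highest point sits at y_top = 6.52634 − 1.425 = 5.10134 m along the incline.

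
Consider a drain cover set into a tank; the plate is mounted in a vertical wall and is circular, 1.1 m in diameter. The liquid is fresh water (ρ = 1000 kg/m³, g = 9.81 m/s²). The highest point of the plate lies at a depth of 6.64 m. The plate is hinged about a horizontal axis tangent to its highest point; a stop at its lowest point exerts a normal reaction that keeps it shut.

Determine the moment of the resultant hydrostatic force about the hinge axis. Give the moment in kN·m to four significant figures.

M ≈ 37.57 kN·m

γ = ρg = 1000 × 9.81 = 9810 N/m³ = 9.81 kN/m³.
The centroid is at the centre, 0.55 m below the top of the plate, so the centroid depth is h_c = 6.64 + 0.55 = 7.19 m.
A = π(0.55)² = 0.950332 m².
Resultant F = γ·h_c·A = 9.81 × 7.19 × 0.950332 = 67.0306 kN.
I_c = πr⁴/4 = π × 0.55⁴/4 = 0.0718688 m⁴.
Centre of pressure: y_p = y_c + I_c/(y_c·A) = 7.19 + 0.0718688/(7.19 × 0.950332) = 7.19 + 0.0105181 = 7.20052 m along the plane.
The resultant acts 0.55 + 0.0105181 = 0.560518 m (along the plate) below the hinge at the top edge, so the moment about the hinge is M = F × 0.560518 = 67.0306 × 0.560518 = 37.5719 kN·m.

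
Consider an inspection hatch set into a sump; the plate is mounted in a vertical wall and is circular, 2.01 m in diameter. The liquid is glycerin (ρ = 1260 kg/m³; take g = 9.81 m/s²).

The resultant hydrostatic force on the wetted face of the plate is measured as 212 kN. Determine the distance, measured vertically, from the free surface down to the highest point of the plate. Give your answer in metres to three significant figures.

d_top ≈ 4.40 m

γ = ρg = 1260 × 9.81 / 1000 = 12.3606 kN/m³.
A = π(1.005)² = 3.17309 m².
From F = γ·h_c·A, the centroid depth is h_c = 212/(12.3606 × 3.17309) = 5.40523 m.
The centroid is at the centre, 1.005 m below the top of the plate, so the highest point sits at h_top = 5.40523 − 1.005 = 4.40023 m below the surface.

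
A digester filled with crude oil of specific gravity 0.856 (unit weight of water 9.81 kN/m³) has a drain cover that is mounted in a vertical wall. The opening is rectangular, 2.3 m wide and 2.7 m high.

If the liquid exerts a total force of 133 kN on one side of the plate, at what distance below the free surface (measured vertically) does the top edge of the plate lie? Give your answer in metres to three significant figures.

d_top ≈ 1.20 m

γ = 0.856 × 9.81 = 8.39736 kN/m³.
A = 2.3 × 2.7 = 6.21 m².
From F = γ·h_c·A, the centroid depth is h_c = 133/(8.39736 × 6.21) = 2.55045 m.
The centroid lies 2.7/2 = 1.35 m below the top edge, so the top edge sits at h_top = 2.55045 − 1.35 = 1.20045 m below the surface.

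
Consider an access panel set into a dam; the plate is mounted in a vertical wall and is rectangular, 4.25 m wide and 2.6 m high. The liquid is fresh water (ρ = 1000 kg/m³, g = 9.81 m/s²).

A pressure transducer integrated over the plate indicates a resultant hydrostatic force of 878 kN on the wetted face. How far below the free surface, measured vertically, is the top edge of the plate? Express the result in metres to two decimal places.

γ = ρg = 1000 × 9.81 = 9810 N/m³ = 9.81 kN/m³.
A = 4.25 × 2.6 = 11.05 m².
From F = γ·h_c·A, the centroid depth is h_c = 878/(9.81 × 11.05) = 8.09959 m.
The centroid lies 2.6/2 = 1.3 m below the top edge, so the top edge sits at h_top = 8.09959 − 1.3 = 6.79959 m below the surface.

d_top ≈ 6.80 m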